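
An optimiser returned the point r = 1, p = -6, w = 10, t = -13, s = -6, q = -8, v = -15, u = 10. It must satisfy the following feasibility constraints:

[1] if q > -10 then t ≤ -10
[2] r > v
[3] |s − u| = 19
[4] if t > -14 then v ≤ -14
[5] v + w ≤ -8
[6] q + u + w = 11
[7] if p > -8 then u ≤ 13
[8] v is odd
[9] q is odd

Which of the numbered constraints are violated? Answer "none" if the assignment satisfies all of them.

Violated: 3, 5, 6, and 9.

[1] q = -8 > -10, so we need t ≤ -10; t = -13 ≤ -10  OK
[2] r = 1, v = -15; 1 > -15  OK
[3] |-6 − 10| = 16, not 19  FAIL
[4] t = -13 > -14, so we need v ≤ -14; v = -15 ≤ -14  OK
[5] v + w = -15 + 10 = -5; -5 > -8, bound -8 not met  FAIL
[6] q + u + w = -8 + 10 + 10 = 12, not 11  FAIL
[7] p = -6 > -8, so we need u ≤ 13; u = 10 ≤ 13  OK
[8] v = -15 is odd  OK
[9] q = -8 is even  FAIL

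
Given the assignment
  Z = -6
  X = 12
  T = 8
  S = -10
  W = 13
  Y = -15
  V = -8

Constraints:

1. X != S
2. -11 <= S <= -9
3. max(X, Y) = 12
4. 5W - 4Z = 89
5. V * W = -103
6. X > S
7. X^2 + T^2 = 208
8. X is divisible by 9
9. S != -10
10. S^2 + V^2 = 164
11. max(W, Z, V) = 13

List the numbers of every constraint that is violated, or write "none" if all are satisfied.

1. X = 12, S = -10; distinct — satisfied.
2. S = -10 lies in [-11, -9] — satisfied.
3. max(12, -15) = 12 — satisfied.
4. 5W - 4Z = 5(13) - 4(-6) = 89 — satisfied.
5. V * W = -8 * 13 = -104, not -103 — violated.
6. X = 12, S = -10; 12 > -10 — satisfied.
7. X^2 + T^2 = 12^2 + 8^2 = 144 + 64 = 208 — satisfied.
8. 12 = 9*1 + 3, so 9 does not divide 12 — violated.
9. S = -10, but -10 is required to differ — violated.
10. S^2 + V^2 = (-10)^2 + (-8)^2 = 100 + 64 = 164 — satisfied.
11. max(13, -6, -8) = 13 — satisfied.

Constraints 5, 8, and 9 do not hold.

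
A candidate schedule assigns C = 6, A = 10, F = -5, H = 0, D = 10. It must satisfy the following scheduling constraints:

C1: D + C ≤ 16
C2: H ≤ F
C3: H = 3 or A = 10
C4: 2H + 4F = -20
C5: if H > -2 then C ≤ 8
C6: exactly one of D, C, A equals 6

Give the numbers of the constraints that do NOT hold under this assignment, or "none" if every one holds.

C1: D + C = 10 + 6 = 16; 16 ≤ 16 — holds.
C2: H = 0, F = -5; 0 > -5 (want ≤) — fails.
C3: H = 0 ≠ 3, but A = 10 = 10 (second disjunct) — holds.
C4: 2H + 4F = 2(0) + 4(-5) = -20 — holds.
C5: H = 0 > -2, so we need C ≤ 8; C = 6 ≤ 8 — holds.
C6: D=10, C=6, A=10; 1 of them equals 6 — holds.

Constraint 2 does not hold.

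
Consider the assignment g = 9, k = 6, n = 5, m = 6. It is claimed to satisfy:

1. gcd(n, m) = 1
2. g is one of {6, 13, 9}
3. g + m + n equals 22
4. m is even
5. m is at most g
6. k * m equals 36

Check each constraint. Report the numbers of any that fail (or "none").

No — constraint 3 is not satisfied.

1. gcd(5, 6) = 1  ✔
2. g = 9 is in {6, 13, 9}  ✔
3. g + m + n = 9 + 6 + 5 = 20, not 22  ✘
4. m = 6 is even  ✔
5. m = 6, g = 9; 6 ≤ 9  ✔
6. k * m = 6 * 6 = 36  ✔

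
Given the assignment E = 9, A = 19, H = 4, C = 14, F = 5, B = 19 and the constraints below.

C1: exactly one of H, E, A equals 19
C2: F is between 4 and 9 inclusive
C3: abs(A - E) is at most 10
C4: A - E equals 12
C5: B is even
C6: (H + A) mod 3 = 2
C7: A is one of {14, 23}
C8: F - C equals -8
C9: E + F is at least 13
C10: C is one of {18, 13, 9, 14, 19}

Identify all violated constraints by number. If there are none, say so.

C1: H=4, E=9, A=19; 1 of them equals 19 — satisfied.
C2: F = 5 lies in [4, 9] — satisfied.
C3: abs(19 - 9) = 10; 10 ≤ 10 — satisfied.
C4: A - E = 19 - 9 = 10, not 12 — violated.
C5: B = 19 is odd — violated.
C6: H + A = 23; 23 mod 3 = 2 — satisfied.
C7: A = 19 is not in {14, 23} — violated.
C8: F - C = 5 - 14 = -9, not -8 — violated.
C9: E + F = 9 + 5 = 14; 14 ≥ 13 — satisfied.
C10: C = 14 is in {18, 13, 9, 14, 19} — satisfied.

No — constraints 4, 5, 7, 8 are not satisfied.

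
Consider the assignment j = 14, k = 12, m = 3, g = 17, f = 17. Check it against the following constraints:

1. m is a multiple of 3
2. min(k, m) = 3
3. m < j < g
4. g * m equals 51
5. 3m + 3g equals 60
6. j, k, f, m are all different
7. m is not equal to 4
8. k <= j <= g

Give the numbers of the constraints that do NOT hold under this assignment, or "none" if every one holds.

Yes — all constraints hold.

1. 3 / 3 = 1, so 3 divides 3  OK
2. min(12, 3) = 3  OK
3. values 3 < 14 < 17  OK
4. g * m = 17 * 3 = 51  OK
5. 3m + 3g = 3(3) + 3(17) = 60  OK
6. values 14, 12, 17, 3 are pairwise distinct  OK
7. m = 3, and 3 ≠ 4  OK
8. values 12 <= 14 <= 17  OK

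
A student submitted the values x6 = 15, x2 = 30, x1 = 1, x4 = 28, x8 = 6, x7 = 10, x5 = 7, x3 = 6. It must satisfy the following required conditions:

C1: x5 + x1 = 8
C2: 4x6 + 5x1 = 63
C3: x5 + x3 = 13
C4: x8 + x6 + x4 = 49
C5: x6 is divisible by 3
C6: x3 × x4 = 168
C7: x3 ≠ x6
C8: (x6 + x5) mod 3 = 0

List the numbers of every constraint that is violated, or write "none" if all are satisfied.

C1: x5 + x1 = 7 + 1 = 8  holds
C2: 4x6 + 5x1 = 4(15) + 5(1) = 65, not 63  fails
C3: x5 + x3 = 7 + 6 = 13  holds
C4: x8 + x6 + x4 = 6 + 15 + 28 = 49  holds
C5: 15 / 3 = 5, so 3 divides 15  holds
C6: x3 × x4 = 6 × 28 = 168  holds
C7: x3 = 6, x6 = 15; distinct  holds
C8: x6 + x5 = 22; 22 mod 3 = 1, not 0  fails

Violated: 2, 8.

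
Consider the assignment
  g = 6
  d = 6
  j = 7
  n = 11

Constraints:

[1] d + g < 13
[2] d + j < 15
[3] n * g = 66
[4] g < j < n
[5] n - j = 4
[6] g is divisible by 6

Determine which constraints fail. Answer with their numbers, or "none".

[1] d + g = 6 + 6 = 12; 12 < 13  yes
[2] d + j = 6 + 7 = 13; 13 < 15  yes
[3] n * g = 11 * 6 = 66  yes
[4] values 6 < 7 < 11  yes
[5] n - j = 11 - 7 = 4  yes
[6] 6 / 6 = 1, so 6 divides 6  yes

Yes — all constraints hold.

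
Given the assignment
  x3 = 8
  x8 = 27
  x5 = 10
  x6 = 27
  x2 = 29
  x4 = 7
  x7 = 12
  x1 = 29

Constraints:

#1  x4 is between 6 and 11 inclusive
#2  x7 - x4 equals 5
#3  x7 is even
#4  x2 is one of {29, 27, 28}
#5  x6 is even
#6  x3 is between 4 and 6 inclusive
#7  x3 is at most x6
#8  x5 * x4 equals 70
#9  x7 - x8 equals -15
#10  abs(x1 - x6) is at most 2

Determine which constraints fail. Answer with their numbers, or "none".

#1 x4 = 7 lies in [6, 11] — holds.
#2 x7 - x4 = 12 - 7 = 5 — holds.
#3 x7 = 12 is even — holds.
#4 x2 = 29 is in {29, 27, 28} — holds.
#5 x6 = 27 is odd — fails.
#6 x3 = 8 is outside [4, 6] — fails.
#7 x3 = 8, x6 = 27; 8 ≤ 27 — holds.
#8 x5 * x4 = 10 * 7 = 70 — holds.
#9 x7 - x8 = 12 - 27 = -15 — holds.
#10 abs(29 - 27) = 2; 2 ≤ 2 — holds.

No — constraints 5 and 6 are not satisfied.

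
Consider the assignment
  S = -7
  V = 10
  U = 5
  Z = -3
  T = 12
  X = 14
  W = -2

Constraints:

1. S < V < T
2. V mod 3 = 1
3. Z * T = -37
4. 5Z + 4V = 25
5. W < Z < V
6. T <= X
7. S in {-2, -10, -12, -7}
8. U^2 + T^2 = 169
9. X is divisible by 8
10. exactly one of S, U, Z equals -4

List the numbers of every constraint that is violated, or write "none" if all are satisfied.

Violated: 3, 5, 9, and 10.

1. values -7 < 10 < 12 — satisfied.
2. 10 mod 3 = 1 — satisfied.
3. Z * T = -3 * 12 = -36, not -37 — violated.
4. 5Z + 4V = 5(-3) + 4(10) = 25 — satisfied.
5. values -2, -3, 10; W = -2 is not < Z = -3 — violated.
6. T = 12, X = 14; 12 ≤ 14 — satisfied.
7. S = -7 is in {-2, -10, -12, -7} — satisfied.
8. U^2 + T^2 = 5^2 + 12^2 = 25 + 144 = 169 — satisfied.
9. 14 = 8*1 + 6, so 8 does not divide 14 — violated.
10. S=-7, U=5, Z=-3; 0 of them equal -4, not exactly one — violated.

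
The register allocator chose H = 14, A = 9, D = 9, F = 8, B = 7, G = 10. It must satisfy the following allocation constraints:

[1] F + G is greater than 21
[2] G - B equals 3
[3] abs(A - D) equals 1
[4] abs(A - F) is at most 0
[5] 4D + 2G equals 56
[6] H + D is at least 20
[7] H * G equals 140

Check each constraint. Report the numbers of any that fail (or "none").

[1] F + G = 8 + 10 = 18; 18 ≤ 21, bound 21 not met — violated.
[2] G - B = 10 - 7 = 3 — OK.
[3] abs(9 - 9) = 0, not 1 — violated.
[4] abs(9 - 8) = 1; 1 > 0, exceeds bound 0 — violated.
[5] 4D + 2G = 4(9) + 2(10) = 56 — OK.
[6] H + D = 14 + 9 = 23; 23 ≥ 20 — OK.
[7] H * G = 14 * 10 = 140 — OK.

Violated: 1, 3, and 4.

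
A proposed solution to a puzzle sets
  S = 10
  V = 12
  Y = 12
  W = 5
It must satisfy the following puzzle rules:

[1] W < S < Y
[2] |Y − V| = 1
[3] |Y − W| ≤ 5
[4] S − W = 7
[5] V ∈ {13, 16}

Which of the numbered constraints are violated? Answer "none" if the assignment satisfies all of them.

Constraints 2, 3, 4, and 5 are violated.

[1] values 5 < 10 < 12 — OK.
[2] |12 − 12| = 0, not 1 — violated.
[3] |12 − 5| = 7; 7 > 5, exceeds bound 5 — violated.
[4] S − W = 10 − 5 = 5, not 7 — violated.
[5] V = 12 is not in {13, 16} — violated.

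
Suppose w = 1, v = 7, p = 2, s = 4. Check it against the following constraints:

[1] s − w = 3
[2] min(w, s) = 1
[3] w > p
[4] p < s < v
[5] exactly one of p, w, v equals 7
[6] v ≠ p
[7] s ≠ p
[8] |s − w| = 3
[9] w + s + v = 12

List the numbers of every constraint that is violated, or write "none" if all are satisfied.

Constraint 3 does not hold.

[1] s − w = 4 − 1 = 3 — holds.
[2] min(1, 4) = 1 — holds.
[3] w = 1, p = 2; 1 ≤ 2 (want >) — fails.
[4] values 2 < 4 < 7 — holds.
[5] p=2, w=1, v=7; 1 of them equals 7 — holds.
[6] v = 7, p = 2; distinct — holds.
[7] s = 4, p = 2; distinct — holds.
[8] |4 − 1| = 3 — holds.
[9] w + s + v = 1 + 4 + 7 = 12 — holds.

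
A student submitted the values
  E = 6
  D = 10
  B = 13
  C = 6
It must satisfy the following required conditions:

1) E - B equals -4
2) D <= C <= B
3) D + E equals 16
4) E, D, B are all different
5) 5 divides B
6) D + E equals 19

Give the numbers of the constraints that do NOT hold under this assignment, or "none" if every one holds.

No — constraints 1, 2, 5, 6 are not satisfied.

1) E - B = 6 - 13 = -7, not -4 — fails.
2) values 10, 6, 13; D = 10 is not <= C = 6 — fails.
3) D + E = 10 + 6 = 16 — holds.
4) values 6, 10, 13 are pairwise distinct — holds.
5) 13 = 5*2 + 3, so 5 does not divide 13 — fails.
6) D + E = 10 + 6 = 16, not 19 — fails.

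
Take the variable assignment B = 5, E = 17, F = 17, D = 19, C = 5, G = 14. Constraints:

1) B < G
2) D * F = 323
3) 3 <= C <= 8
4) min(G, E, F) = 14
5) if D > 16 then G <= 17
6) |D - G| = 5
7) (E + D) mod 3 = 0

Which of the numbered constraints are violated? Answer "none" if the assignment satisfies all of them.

1) B = 5, G = 14; 5 < 14 — OK.
2) D * F = 19 * 17 = 323 — OK.
3) C = 5 lies in [3, 8] — OK.
4) min(14, 17, 17) = 14 — OK.
5) D = 19 > 16, so we need G ≤ 17; G = 14 ≤ 17 — OK.
6) |19 - 14| = 5 — OK.
7) E + D = 36; 36 mod 3 = 0 — OK.

None — every constraint holds.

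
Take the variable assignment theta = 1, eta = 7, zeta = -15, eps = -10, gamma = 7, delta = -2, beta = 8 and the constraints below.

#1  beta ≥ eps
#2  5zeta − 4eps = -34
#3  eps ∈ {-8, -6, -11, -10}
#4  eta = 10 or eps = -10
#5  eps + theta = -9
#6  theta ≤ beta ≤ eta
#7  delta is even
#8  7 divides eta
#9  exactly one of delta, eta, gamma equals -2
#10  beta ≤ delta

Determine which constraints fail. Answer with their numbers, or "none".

#1 beta = 8, eps = -10; 8 ≥ -10 — holds.
#2 5zeta − 4eps = 5(-15) − 4(-10) = -35, not -34 — does not hold.
#3 eps = -10 is in {-8, -6, -11, -10} — holds.
#4 eta = 7 ≠ 10, but eps = -10 = -10 (second disjunct) — holds.
#5 eps + theta = -10 + 1 = -9 — holds.
#6 values 1, 8, 7; beta = 8 is not ≤ eta = 7 — does not hold.
#7 delta = -2 is even — holds.
#8 7 / 7 = 1, so 7 divides 7 — holds.
#9 delta=-2, eta=7, gamma=7; 1 of them equals -2 — holds.
#10 beta = 8, delta = -2; 8 > -2 (want ≤) — does not hold.

Violated: 2, 6, and 10.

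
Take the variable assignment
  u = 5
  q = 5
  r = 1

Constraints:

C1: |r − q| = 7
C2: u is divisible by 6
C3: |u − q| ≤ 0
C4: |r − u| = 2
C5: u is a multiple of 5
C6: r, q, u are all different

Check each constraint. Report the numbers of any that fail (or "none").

C1: |1 − 5| = 4, not 7 — does not hold.
C2: 5 = 6×0 + 5, so 6 does not divide 5 — does not hold.
C3: |5 − 5| = 0; 0 ≤ 0 — holds.
C4: |1 − 5| = 4, not 2 — does not hold.
C5: 5 / 5 = 1, so 5 divides 5 — holds.
C6: q = u = 5, not all different — does not hold.

Constraints 1, 2, 4, 6 are violated.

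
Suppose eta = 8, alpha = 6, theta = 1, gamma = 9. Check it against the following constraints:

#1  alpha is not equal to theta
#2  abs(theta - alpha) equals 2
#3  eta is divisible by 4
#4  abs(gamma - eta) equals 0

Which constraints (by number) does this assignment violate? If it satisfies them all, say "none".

No — constraints 2, 4 are not satisfied.

#1 alpha = 6, theta = 1; distinct  yes
#2 abs(1 - 6) = 5, not 2  no
#3 8 / 4 = 2, so 4 divides 8  yes
#4 abs(9 - 8) = 1, not 0  no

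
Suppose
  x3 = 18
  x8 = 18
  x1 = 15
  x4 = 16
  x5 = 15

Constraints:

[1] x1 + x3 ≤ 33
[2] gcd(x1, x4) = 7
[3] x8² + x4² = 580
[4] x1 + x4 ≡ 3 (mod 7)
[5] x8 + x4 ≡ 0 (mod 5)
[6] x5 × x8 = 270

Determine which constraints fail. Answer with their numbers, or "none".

[1] x1 + x3 = 15 + 18 = 33; 33 ≤ 33  ✔
[2] gcd(15, 16) = 1, not 7  ✘
[3] x8² + x4² = 18² + 16² = 324 + 256 = 580  ✔
[4] x1 + x4 = 31; 31 mod 7 = 3  ✔
[5] x8 + x4 = 34; 34 mod 5 = 4, not 0  ✘
[6] x5 × x8 = 15 × 18 = 270  ✔

Constraints 2 and 5 are violated.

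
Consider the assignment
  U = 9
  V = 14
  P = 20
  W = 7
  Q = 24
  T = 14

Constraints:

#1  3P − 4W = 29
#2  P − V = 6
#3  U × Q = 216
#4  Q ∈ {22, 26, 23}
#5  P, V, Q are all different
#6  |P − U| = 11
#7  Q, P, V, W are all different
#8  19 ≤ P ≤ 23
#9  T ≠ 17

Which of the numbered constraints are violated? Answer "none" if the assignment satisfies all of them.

No — constraints 1, 4 are not satisfied.

#1 3P − 4W = 3(20) − 4(7) = 32, not 29 — fails.
#2 P − V = 20 − 14 = 6 — holds.
#3 U × Q = 9 × 24 = 216 — holds.
#4 Q = 24 is not in {22, 26, 23} — fails.
#5 values 20, 14, 24 are pairwise distinct — holds.
#6 |20 − 9| = 11 — holds.
#7 values 24, 20, 14, 7 are pairwise distinct — holds.
#8 P = 20 lies in [19, 23] — holds.
#9 T = 14, and 14 ≠ 17 — holds.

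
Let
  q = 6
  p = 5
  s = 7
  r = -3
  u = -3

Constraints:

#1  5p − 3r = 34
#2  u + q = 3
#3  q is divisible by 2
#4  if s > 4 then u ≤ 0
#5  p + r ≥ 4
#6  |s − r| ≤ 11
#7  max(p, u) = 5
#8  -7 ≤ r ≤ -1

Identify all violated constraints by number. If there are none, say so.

The assignment fails constraint 5.

#1 5p − 3r = 5(5) − 3(-3) = 34 — holds.
#2 u + q = -3 + 6 = 3 — holds.
#3 6 / 2 = 3, so 2 divides 6 — holds.
#4 s = 7 > 4, so we need u ≤ 0; u = -3 ≤ 0 — holds.
#5 p + r = 5 + (-3) = 2; 2 < 4, bound 4 not met — fails.
#6 |7 − (-3)| = 10; 10 ≤ 11 — holds.
#7 max(5, -3) = 5 — holds.
#8 r = -3 lies in [-7, -1] — holds.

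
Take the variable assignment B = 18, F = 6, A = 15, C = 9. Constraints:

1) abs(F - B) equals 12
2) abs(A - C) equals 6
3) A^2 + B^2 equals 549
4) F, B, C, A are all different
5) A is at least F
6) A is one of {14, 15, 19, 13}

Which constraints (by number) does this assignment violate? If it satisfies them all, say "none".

1) abs(6 - 18) = 12 — satisfied.
2) abs(15 - 9) = 6 — satisfied.
3) A^2 + B^2 = 15^2 + 18^2 = 225 + 324 = 549 — satisfied.
4) values 6, 18, 9, 15 are pairwise distinct — satisfied.
5) A = 15, F = 6; 15 ≥ 6 — satisfied.
6) A = 15 is in {14, 15, 19, 13} — satisfied.

All constraints are satisfied.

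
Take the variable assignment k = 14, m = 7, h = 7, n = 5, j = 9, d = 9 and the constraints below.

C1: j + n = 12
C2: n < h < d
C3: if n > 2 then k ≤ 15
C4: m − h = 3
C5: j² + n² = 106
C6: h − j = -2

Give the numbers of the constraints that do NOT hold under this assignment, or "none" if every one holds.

The assignment fails constraints 1, 4.

C1: j + n = 9 + 5 = 14, not 12  ✘
C2: values 5 < 7 < 9  ✔
C3: n = 5 > 2, so we need k ≤ 15; k = 14 ≤ 15  ✔
C4: m − h = 7 − 7 = 0, not 3  ✘
C5: j² + n² = 9² + 5² = 81 + 25 = 106  ✔
C6: h − j = 7 − 9 = -2  ✔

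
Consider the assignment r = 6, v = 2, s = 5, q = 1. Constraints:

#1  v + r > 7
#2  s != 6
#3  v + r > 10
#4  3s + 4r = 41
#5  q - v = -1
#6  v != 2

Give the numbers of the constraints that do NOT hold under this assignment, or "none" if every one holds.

Constraints 3, 4, 6 are violated.

#1 v + r = 2 + 6 = 8; 8 > 7 — holds.
#2 s = 5, and 5 ≠ 6 — holds.
#3 v + r = 2 + 6 = 8; 8 ≤ 10, bound 10 not met — does not hold.
#4 3s + 4r = 3(5) + 4(6) = 39, not 41 — does not hold.
#5 q - v = 1 - 2 = -1 — holds.
#6 v = 2, but 2 is required to differ — does not hold.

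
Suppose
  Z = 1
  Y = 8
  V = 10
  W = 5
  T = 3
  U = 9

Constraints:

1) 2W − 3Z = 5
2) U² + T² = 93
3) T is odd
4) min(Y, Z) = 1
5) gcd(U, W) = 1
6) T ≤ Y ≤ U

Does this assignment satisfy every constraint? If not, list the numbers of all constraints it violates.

The assignment fails constraints 1, 2.

1) 2W − 3Z = 2(5) − 3(1) = 7, not 5  FAIL
2) U² + T² = 9² + 3² = 81 + 9 = 90, not 93  FAIL
3) T = 3 is odd  OK
4) min(8, 1) = 1  OK
5) gcd(9, 5) = 1  OK
6) values 3 ≤ 8 ≤ 9  OK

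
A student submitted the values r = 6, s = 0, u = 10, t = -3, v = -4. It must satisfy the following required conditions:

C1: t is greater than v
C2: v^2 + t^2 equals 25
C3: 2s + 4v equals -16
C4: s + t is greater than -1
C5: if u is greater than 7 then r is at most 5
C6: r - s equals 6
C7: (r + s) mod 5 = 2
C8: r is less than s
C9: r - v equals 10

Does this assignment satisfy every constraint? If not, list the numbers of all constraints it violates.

C1: t = -3, v = -4; -3 > -4 — holds.
C2: v^2 + t^2 = (-4)^2 + (-3)^2 = 16 + 9 = 25 — holds.
C3: 2s + 4v = 2(0) + 4(-4) = -16 — holds.
C4: s + t = 0 + (-3) = -3; -3 ≤ -1, bound -1 not met — fails.
C5: u = 10 > 7, so we need r ≤ 5; but r = 6 > 5 — fails.
C6: r - s = 6 - 0 = 6 — holds.
C7: r + s = 6; 6 mod 5 = 1, not 2 — fails.
C8: r = 6, s = 0; 6 ≥ 0 (want <) — fails.
C9: r - v = 6 - (-4) = 10 — holds.

Constraints 4, 5, 7, 8 do not hold.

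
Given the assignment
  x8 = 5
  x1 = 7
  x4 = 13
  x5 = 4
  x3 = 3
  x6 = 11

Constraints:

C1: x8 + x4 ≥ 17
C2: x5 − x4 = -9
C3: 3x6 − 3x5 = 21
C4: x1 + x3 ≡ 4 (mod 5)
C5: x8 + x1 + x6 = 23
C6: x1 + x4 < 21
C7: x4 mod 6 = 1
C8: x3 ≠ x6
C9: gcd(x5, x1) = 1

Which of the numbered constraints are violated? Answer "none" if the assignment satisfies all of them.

C1: x8 + x4 = 5 + 13 = 18; 18 ≥ 17 — satisfied.
C2: x5 − x4 = 4 − 13 = -9 — satisfied.
C3: 3x6 − 3x5 = 3(11) − 3(4) = 21 — satisfied.
C4: x1 + x3 = 10; 10 mod 5 = 0, not 4 — violated.
C5: x8 + x1 + x6 = 5 + 7 + 11 = 23 — satisfied.
C6: x1 + x4 = 7 + 13 = 20; 20 < 21 — satisfied.
C7: 13 mod 6 = 1 — satisfied.
C8: x3 = 3, x6 = 11; distinct — satisfied.
C9: gcd(4, 7) = 1 — satisfied.

The assignment fails constraint 4.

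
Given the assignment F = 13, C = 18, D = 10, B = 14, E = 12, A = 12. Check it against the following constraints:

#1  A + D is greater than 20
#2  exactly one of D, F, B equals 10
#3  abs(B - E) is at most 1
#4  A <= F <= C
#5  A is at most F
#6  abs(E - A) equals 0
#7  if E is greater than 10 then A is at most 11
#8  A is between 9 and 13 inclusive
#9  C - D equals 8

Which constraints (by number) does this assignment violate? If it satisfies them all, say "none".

#1 A + D = 12 + 10 = 22; 22 > 20 — satisfied.
#2 D=10, F=13, B=14; 1 of them equals 10 — satisfied.
#3 abs(14 - 12) = 2; 2 > 1, exceeds bound 1 — violated.
#4 values 12 <= 13 <= 18 — satisfied.
#5 A = 12, F = 13; 12 ≤ 13 — satisfied.
#6 abs(12 - 12) = 0 — satisfied.
#7 E = 12 > 10, so we need A ≤ 11; but A = 12 > 11 — violated.
#8 A = 12 lies in [9, 13] — satisfied.
#9 C - D = 18 - 10 = 8 — satisfied.

No — constraints 3, 7 are not satisfied.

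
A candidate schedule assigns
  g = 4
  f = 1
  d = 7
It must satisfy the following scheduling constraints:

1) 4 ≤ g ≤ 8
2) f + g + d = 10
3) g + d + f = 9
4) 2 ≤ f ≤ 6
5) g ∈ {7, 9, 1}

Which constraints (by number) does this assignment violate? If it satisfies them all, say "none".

1) g = 4 lies in [4, 8] — satisfied.
2) f + g + d = 1 + 4 + 7 = 12, not 10 — violated.
3) g + d + f = 4 + 7 + 1 = 12, not 9 — violated.
4) f = 1 is outside [2, 6] — violated.
5) g = 4 is not in {7, 9, 1} — violated.

Constraints 2, 3, 4, 5 are violated.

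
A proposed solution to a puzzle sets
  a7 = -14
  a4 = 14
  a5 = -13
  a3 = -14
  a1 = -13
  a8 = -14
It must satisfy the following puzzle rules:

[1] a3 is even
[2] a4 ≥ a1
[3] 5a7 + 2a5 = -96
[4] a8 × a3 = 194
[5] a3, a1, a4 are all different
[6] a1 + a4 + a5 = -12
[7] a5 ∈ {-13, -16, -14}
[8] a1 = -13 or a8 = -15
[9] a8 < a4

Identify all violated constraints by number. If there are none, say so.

Constraint 4 is violated.

[1] a3 = -14 is even  yes
[2] a4 = 14, a1 = -13; 14 ≥ -13  yes
[3] 5a7 + 2a5 = 5(-14) + 2(-13) = -96  yes
[4] a8 × a3 = -14 × (-14) = 196, not 194  no
[5] values -14, -13, 14 are pairwise distinct  yes
[6] a1 + a4 + a5 = -13 + 14 + (-13) = -12  yes
[7] a5 = -13 is in {-13, -16, -14}  yes
[8] a1 = -13 = -13 (first disjunct)  yes
[9] a8 = -14, a4 = 14; -14 < 14  yes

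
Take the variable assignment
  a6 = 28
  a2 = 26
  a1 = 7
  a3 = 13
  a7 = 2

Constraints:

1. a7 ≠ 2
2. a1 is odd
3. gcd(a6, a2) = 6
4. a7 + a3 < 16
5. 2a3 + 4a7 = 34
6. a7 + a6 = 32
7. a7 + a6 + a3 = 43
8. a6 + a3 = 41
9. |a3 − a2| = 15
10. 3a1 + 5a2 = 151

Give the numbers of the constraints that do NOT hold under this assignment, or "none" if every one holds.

No — constraints 1, 3, 6, 9 are not satisfied.

1. a7 = 2, but 2 is required to differ — violated.
2. a1 = 7 is odd — OK.
3. gcd(28, 26) = 2, not 6 — violated.
4. a7 + a3 = 2 + 13 = 15; 15 < 16 — OK.
5. 2a3 + 4a7 = 2(13) + 4(2) = 34 — OK.
6. a7 + a6 = 2 + 28 = 30, not 32 — violated.
7. a7 + a6 + a3 = 2 + 28 + 13 = 43 — OK.
8. a6 + a3 = 28 + 13 = 41 — OK.
9. |13 − 26| = 13, not 15 — violated.
10. 3a1 + 5a2 = 3(7) + 5(26) = 151 — OK.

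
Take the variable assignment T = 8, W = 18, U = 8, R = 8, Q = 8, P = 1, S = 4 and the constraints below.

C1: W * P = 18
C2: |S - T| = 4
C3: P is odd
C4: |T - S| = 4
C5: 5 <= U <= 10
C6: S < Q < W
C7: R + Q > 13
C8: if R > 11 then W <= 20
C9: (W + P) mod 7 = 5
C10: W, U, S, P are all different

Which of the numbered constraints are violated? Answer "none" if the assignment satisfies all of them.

C1: W * P = 18 * 1 = 18 — holds.
C2: |4 - 8| = 4 — holds.
C3: P = 1 is odd — holds.
C4: |8 - 4| = 4 — holds.
C5: U = 8 lies in [5, 10] — holds.
C6: values 4 < 8 < 18 — holds.
C7: R + Q = 8 + 8 = 16; 16 > 13 — holds.
C8: R = 8, not > 11; antecedent false, conditional vacuously true — holds.
C9: W + P = 19; 19 mod 7 = 5 — holds.
C10: values 18, 8, 4, 1 are pairwise distinct — holds.

No violations.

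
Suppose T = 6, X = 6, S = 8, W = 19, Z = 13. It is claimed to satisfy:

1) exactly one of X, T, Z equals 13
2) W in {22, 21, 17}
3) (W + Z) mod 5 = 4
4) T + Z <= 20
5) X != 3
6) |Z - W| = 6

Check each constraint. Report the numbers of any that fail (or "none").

1) X=6, T=6, Z=13; 1 of them equals 13 — satisfied.
2) W = 19 is not in {22, 21, 17} — violated.
3) W + Z = 32; 32 mod 5 = 2, not 4 — violated.
4) T + Z = 6 + 13 = 19; 19 ≤ 20 — satisfied.
5) X = 6, and 6 ≠ 3 — satisfied.
6) |13 - 19| = 6 — satisfied.

Violated: 2, 3.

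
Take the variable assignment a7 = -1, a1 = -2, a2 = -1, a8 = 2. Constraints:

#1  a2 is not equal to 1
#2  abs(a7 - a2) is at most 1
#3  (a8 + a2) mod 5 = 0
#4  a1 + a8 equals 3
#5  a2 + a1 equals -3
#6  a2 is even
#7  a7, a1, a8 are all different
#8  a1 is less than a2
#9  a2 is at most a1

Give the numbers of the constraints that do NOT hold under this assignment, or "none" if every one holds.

#1 a2 = -1, and -1 ≠ 1  holds
#2 abs(-1 - (-1)) = 0; 0 ≤ 1  holds
#3 a8 + a2 = 1; 1 mod 5 = 1, not 0  fails
#4 a1 + a8 = -2 + 2 = 0, not 3  fails
#5 a2 + a1 = -1 + (-2) = -3  holds
#6 a2 = -1 is odd  fails
#7 values -1, -2, 2 are pairwise distinct  holds
#8 a1 = -2, a2 = -1; -2 < -1  holds
#9 a2 = -1, a1 = -2; -1 > -2 (want ≤)  fails

Constraints 3, 4, 6, and 9 are violated.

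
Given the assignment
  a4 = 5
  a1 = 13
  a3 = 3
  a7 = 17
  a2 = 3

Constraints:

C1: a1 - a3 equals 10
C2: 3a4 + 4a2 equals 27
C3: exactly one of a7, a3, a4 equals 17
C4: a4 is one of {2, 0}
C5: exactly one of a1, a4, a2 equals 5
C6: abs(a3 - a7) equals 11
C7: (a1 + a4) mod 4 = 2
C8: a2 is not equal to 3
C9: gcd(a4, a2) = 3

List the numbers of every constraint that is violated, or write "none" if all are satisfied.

C1: a1 - a3 = 13 - 3 = 10 — holds.
C2: 3a4 + 4a2 = 3(5) + 4(3) = 27 — holds.
C3: a7=17, a3=3, a4=5; 1 of them equals 17 — holds.
C4: a4 = 5 is not in {2, 0} — fails.
C5: a1=13, a4=5, a2=3; 1 of them equals 5 — holds.
C6: abs(3 - 17) = 14, not 11 — fails.
C7: a1 + a4 = 18; 18 mod 4 = 2 — holds.
C8: a2 = 3, but 3 is required to differ — fails.
C9: gcd(5, 3) = 1, not 3 — fails.

Constraints 4, 6, 8, and 9 do not hold.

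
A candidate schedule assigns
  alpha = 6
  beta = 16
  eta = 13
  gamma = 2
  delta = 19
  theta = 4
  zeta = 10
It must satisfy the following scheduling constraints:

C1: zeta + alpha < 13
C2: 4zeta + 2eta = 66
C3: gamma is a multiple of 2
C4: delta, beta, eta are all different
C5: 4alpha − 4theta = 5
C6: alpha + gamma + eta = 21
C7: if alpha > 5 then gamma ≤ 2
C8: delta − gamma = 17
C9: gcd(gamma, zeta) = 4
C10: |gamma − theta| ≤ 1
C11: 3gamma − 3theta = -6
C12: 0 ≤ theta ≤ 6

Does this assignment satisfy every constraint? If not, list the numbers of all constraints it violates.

C1: zeta + alpha = 10 + 6 = 16; 16 ≥ 13, bound 13 not met — violated.
C2: 4zeta + 2eta = 4(10) + 2(13) = 66 — OK.
C3: 2 / 2 = 1, so 2 divides 2 — OK.
C4: values 19, 16, 13 are pairwise distinct — OK.
C5: 4alpha − 4theta = 4(6) − 4(4) = 8, not 5 — violated.
C6: alpha + gamma + eta = 6 + 2 + 13 = 21 — OK.
C7: alpha = 6 > 5, so we need gamma ≤ 2; gamma = 2 ≤ 2 — OK.
C8: delta − gamma = 19 − 2 = 17 — OK.
C9: gcd(2, 10) = 2, not 4 — violated.
C10: |2 − 4| = 2; 2 > 1, exceeds bound 1 — violated.
C11: 3gamma − 3theta = 3(2) − 3(4) = -6 — OK.
C12: theta = 4 lies in [0, 6] — OK.

No — constraints 1, 5, 9, 10 are not satisfied.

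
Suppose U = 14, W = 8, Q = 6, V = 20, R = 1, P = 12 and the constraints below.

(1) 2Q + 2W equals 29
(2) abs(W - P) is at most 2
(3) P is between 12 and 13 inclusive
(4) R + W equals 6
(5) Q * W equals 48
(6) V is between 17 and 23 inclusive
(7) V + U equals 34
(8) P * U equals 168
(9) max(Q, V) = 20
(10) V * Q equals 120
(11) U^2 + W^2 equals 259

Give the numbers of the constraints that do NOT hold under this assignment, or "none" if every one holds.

(1) 2Q + 2W = 2(6) + 2(8) = 28, not 29 — does not hold.
(2) abs(8 - 12) = 4; 4 > 2, exceeds bound 2 — does not hold.
(3) P = 12 lies in [12, 13] — holds.
(4) R + W = 1 + 8 = 9, not 6 — does not hold.
(5) Q * W = 6 * 8 = 48 — holds.
(6) V = 20 lies in [17, 23] — holds.
(7) V + U = 20 + 14 = 34 — holds.
(8) P * U = 12 * 14 = 168 — holds.
(9) max(6, 20) = 20 — holds.
(10) V * Q = 20 * 6 = 120 — holds.
(11) U^2 + W^2 = 14^2 + 8^2 = 196 + 64 = 260, not 259 — does not hold.

Constraints 1, 2, 4, and 11 do not hold.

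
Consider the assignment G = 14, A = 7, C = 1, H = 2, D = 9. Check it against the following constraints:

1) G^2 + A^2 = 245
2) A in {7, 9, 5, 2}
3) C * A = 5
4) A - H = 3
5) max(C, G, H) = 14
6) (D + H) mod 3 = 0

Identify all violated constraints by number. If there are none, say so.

The assignment fails constraints 3, 4, and 6.

1) G^2 + A^2 = 14^2 + 7^2 = 196 + 49 = 245 — holds.
2) A = 7 is in {7, 9, 5, 2} — holds.
3) C * A = 1 * 7 = 7, not 5 — fails.
4) A - H = 7 - 2 = 5, not 3 — fails.
5) max(1, 14, 2) = 14 — holds.
6) D + H = 11; 11 mod 3 = 2, not 0 — fails.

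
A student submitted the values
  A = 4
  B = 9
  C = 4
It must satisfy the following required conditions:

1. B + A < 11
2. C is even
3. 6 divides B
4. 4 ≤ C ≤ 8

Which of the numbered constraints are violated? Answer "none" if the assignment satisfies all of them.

1. B + A = 9 + 4 = 13; 13 ≥ 11, bound 11 not met  FAIL
2. C = 4 is even  OK
3. 9 = 6×1 + 3, so 6 does not divide 9  FAIL
4. C = 4 lies in [4, 8]  OK

Constraints 1, 3 do not hold.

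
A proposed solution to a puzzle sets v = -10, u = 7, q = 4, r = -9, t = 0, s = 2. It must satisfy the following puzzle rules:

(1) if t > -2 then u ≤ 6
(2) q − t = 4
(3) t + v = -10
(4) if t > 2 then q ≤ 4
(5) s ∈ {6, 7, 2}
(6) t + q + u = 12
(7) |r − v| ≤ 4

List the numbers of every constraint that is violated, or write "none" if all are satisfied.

(1) t = 0 > -2, so we need u ≤ 6; but u = 7 > 6 — does not hold.
(2) q − t = 4 − 0 = 4 — holds.
(3) t + v = 0 + (-10) = -10 — holds.
(4) t = 0, not > 2; antecedent false, conditional vacuously true — holds.
(5) s = 2 is in {6, 7, 2} — holds.
(6) t + q + u = 0 + 4 + 7 = 11, not 12 — does not hold.
(7) |-9 − (-10)| = 1; 1 ≤ 4 — holds.

Violated: 1, 6.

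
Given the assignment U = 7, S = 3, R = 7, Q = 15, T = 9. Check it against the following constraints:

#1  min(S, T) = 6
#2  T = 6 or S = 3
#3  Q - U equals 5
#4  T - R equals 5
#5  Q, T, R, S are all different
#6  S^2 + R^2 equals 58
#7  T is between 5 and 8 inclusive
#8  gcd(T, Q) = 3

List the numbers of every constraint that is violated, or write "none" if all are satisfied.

#1 min(3, 9) = 3, not 6 — violated.
#2 T = 9 ≠ 6, but S = 3 = 3 (second disjunct) — OK.
#3 Q - U = 15 - 7 = 8, not 5 — violated.
#4 T - R = 9 - 7 = 2, not 5 — violated.
#5 values 15, 9, 7, 3 are pairwise distinct — OK.
#6 S^2 + R^2 = 3^2 + 7^2 = 9 + 49 = 58 — OK.
#7 T = 9 is outside [5, 8] — violated.
#8 gcd(9, 15) = 3 — OK.

No — constraints 1, 3, 4, and 7 are not satisfied.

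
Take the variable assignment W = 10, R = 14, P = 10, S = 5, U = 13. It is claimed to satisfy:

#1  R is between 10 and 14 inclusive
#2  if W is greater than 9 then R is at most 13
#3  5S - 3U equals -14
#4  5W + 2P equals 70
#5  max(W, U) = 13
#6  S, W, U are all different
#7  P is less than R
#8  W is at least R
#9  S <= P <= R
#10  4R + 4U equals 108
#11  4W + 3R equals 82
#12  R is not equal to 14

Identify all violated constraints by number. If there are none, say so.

The assignment fails constraints 2, 8, and 12.

#1 R = 14 lies in [10, 14]  OK
#2 W = 10 > 9, so we need R ≤ 13; but R = 14 > 13  FAIL
#3 5S - 3U = 5(5) - 3(13) = -14  OK
#4 5W + 2P = 5(10) + 2(10) = 70  OK
#5 max(10, 13) = 13  OK
#6 values 5, 10, 13 are pairwise distinct  OK
#7 P = 10, R = 14; 10 < 14  OK
#8 W = 10, R = 14; 10 < 14 (want ≥)  FAIL
#9 values 5 <= 10 <= 14  OK
#10 4R + 4U = 4(14) + 4(13) = 108  OK
#11 4W + 3R = 4(10) + 3(14) = 82  OK
#12 R = 14, but 14 is required to differ  FAIL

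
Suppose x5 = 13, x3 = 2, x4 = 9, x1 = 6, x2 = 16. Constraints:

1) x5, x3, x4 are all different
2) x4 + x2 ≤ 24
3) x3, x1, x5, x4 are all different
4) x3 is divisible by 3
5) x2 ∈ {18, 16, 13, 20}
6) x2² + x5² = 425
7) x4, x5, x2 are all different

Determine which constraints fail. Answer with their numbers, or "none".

Constraints 2, 4 do not hold.

1) values 13, 2, 9 are pairwise distinct  holds
2) x4 + x2 = 9 + 16 = 25; 25 > 24, bound 24 not met  fails
3) values 2, 6, 13, 9 are pairwise distinct  holds
4) 2 = 3×0 + 2, so 3 does not divide 2  fails
5) x2 = 16 is in {18, 16, 13, 20}  holds
6) x2² + x5² = 16² + 13² = 256 + 169 = 425  holds
7) values 9, 13, 16 are pairwise distinct  holds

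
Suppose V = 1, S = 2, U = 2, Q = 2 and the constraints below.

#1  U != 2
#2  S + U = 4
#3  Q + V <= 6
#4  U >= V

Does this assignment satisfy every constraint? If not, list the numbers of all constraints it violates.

#1 U = 2, but 2 is required to differ  false
#2 S + U = 2 + 2 = 4  true
#3 Q + V = 2 + 1 = 3; 3 ≤ 6  true
#4 U = 2, V = 1; 2 ≥ 1  true

Violated: 1.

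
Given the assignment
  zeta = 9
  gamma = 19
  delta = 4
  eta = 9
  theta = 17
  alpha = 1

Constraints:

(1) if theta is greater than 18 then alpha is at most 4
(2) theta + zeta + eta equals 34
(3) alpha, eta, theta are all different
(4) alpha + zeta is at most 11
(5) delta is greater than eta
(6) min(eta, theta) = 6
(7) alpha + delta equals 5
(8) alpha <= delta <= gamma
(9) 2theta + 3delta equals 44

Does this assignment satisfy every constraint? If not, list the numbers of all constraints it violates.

(1) theta = 17, not > 18; antecedent false, conditional vacuously true — satisfied.
(2) theta + zeta + eta = 17 + 9 + 9 = 35, not 34 — violated.
(3) values 1, 9, 17 are pairwise distinct — satisfied.
(4) alpha + zeta = 1 + 9 = 10; 10 ≤ 11 — satisfied.
(5) delta = 4, eta = 9; 4 ≤ 9 (want >) — violated.
(6) min(9, 17) = 9, not 6 — violated.
(7) alpha + delta = 1 + 4 = 5 — satisfied.
(8) values 1 <= 4 <= 19 — satisfied.
(9) 2theta + 3delta = 2(17) + 3(4) = 46, not 44 — violated.

No — constraints 2, 5, 6, 9 are not satisfied.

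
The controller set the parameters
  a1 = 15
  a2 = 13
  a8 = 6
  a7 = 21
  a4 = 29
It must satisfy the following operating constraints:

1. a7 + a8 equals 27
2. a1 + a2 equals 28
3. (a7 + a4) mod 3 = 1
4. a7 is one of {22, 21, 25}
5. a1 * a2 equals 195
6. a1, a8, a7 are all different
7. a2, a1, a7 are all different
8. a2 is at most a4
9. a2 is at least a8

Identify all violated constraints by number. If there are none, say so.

Constraint 3 does not hold.

1. a7 + a8 = 21 + 6 = 27 — holds.
2. a1 + a2 = 15 + 13 = 28 — holds.
3. a7 + a4 = 50; 50 mod 3 = 2, not 1 — does not hold.
4. a7 = 21 is in {22, 21, 25} — holds.
5. a1 * a2 = 15 * 13 = 195 — holds.
6. values 15, 6, 21 are pairwise distinct — holds.
7. values 13, 15, 21 are pairwise distinct — holds.
8. a2 = 13, a4 = 29; 13 ≤ 29 — holds.
9. a2 = 13, a8 = 6; 13 ≥ 6 — holds.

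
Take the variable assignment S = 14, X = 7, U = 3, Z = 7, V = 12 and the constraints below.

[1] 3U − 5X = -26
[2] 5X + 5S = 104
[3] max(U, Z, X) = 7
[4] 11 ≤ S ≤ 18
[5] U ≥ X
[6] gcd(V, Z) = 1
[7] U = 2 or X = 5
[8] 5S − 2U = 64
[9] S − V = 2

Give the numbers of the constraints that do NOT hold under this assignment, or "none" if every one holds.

[1] 3U − 5X = 3(3) − 5(7) = -26  holds
[2] 5X + 5S = 5(7) + 5(14) = 105, not 104  fails
[3] max(3, 7, 7) = 7  holds
[4] S = 14 lies in [11, 18]  holds
[5] U = 3, X = 7; 3 < 7 (want ≥)  fails
[6] gcd(12, 7) = 1  holds
[7] U = 3 ≠ 2 and X = 7 ≠ 5; both disjuncts false  fails
[8] 5S − 2U = 5(14) − 2(3) = 64  holds
[9] S − V = 14 − 12 = 2  holds

The assignment fails constraints 2, 5, 7.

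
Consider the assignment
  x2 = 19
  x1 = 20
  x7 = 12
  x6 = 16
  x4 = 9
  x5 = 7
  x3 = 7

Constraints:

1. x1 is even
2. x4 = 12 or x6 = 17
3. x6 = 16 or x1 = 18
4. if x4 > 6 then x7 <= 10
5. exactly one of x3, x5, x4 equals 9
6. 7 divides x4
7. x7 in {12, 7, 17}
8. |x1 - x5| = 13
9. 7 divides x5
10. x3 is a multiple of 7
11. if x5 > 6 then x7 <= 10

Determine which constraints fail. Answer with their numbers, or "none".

1. x1 = 20 is even  holds
2. x4 = 9 ≠ 12 and x6 = 16 ≠ 17; both disjuncts false  fails
3. x6 = 16 = 16 (first disjunct)  holds
4. x4 = 9 > 6, so we need x7 ≤ 10; but x7 = 12 > 10  fails
5. x3=7, x5=7, x4=9; 1 of them equals 9  holds
6. 9 = 7*1 + 2, so 7 does not divide 9  fails
7. x7 = 12 is in {12, 7, 17}  holds
8. |20 - 7| = 13  holds
9. 7 / 7 = 1, so 7 divides 7  holds
10. 7 / 7 = 1, so 7 divides 7  holds
11. x5 = 7 > 6, so we need x7 ≤ 10; but x7 = 12 > 10  fails

Constraints 2, 4, 6, 11 do not hold.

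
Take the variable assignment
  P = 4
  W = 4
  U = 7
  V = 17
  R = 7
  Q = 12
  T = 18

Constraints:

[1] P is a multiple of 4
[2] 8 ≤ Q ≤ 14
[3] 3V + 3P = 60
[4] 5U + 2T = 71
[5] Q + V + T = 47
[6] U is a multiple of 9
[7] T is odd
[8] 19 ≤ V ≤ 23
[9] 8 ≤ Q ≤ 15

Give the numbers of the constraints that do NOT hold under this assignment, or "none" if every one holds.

[1] 4 / 4 = 1, so 4 divides 4 — holds.
[2] Q = 12 lies in [8, 14] — holds.
[3] 3V + 3P = 3(17) + 3(4) = 63, not 60 — does not hold.
[4] 5U + 2T = 5(7) + 2(18) = 71 — holds.
[5] Q + V + T = 12 + 17 + 18 = 47 — holds.
[6] 7 = 9×0 + 7, so 9 does not divide 7 — does not hold.
[7] T = 18 is even — does not hold.
[8] V = 17 is outside [19, 23] — does not hold.
[9] Q = 12 lies in [8, 15] — holds.

Violated: 3, 6, 7, 8.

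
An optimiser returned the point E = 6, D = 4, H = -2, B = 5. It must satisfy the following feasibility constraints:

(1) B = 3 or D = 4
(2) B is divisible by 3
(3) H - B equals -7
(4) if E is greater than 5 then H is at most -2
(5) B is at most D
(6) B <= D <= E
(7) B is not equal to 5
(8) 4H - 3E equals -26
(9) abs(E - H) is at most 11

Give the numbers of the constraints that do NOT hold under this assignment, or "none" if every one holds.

(1) B = 5 ≠ 3, but D = 4 = 4 (second disjunct)  yes
(2) 5 = 3*1 + 2, so 3 does not divide 5  no
(3) H - B = -2 - 5 = -7  yes
(4) E = 6 > 5, so we need H ≤ -2; H = -2 ≤ -2  yes
(5) B = 5, D = 4; 5 > 4 (want ≤)  no
(6) values 5, 4, 6; B = 5 is not <= D = 4  no
(7) B = 5, but 5 is required to differ  no
(8) 4H - 3E = 4(-2) - 3(6) = -26  yes
(9) abs(6 - (-2)) = 8; 8 ≤ 11  yes

No — constraints 2, 5, 6, 7 are not satisfied.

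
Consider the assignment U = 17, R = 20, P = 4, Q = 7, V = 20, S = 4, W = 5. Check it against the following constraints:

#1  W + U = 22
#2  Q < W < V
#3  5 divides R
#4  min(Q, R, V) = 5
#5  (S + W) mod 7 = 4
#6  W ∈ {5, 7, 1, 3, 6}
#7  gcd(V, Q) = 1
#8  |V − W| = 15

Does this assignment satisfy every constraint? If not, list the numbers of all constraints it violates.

No — constraints 2, 4, 5 are not satisfied.

#1 W + U = 5 + 17 = 22 — OK.
#2 values 7, 5, 20; Q = 7 is not < W = 5 — violated.
#3 20 / 5 = 4, so 5 divides 20 — OK.
#4 min(7, 20, 20) = 7, not 5 — violated.
#5 S + W = 9; 9 mod 7 = 2, not 4 — violated.
#6 W = 5 is in {5, 7, 1, 3, 6} — OK.
#7 gcd(20, 7) = 1 — OK.
#8 |20 − 5| = 15 — OK.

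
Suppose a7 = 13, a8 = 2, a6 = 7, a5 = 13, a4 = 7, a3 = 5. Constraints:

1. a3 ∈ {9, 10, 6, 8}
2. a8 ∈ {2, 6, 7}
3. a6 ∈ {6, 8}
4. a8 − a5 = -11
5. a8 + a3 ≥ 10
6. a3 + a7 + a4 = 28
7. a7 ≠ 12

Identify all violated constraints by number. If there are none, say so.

The assignment fails constraints 1, 3, 5, and 6.

1. a3 = 5 is not in {9, 10, 6, 8} — fails.
2. a8 = 2 is in {2, 6, 7} — holds.
3. a6 = 7 is not in {6, 8} — fails.
4. a8 − a5 = 2 − 13 = -11 — holds.
5. a8 + a3 = 2 + 5 = 7; 7 < 10, bound 10 not met — fails.
6. a3 + a7 + a4 = 5 + 13 + 7 = 25, not 28 — fails.
7. a7 = 13, and 13 ≠ 12 — holds.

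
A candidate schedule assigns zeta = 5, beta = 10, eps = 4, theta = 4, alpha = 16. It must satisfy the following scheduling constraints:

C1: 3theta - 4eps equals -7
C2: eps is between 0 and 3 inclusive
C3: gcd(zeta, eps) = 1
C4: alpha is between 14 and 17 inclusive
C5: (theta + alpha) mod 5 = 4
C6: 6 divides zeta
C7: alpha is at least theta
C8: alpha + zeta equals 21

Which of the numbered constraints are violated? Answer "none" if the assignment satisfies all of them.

Constraints 1, 2, 5, 6 do not hold.

C1: 3theta - 4eps = 3(4) - 4(4) = -4, not -7 — fails.
C2: eps = 4 is outside [0, 3] — fails.
C3: gcd(5, 4) = 1 — holds.
C4: alpha = 16 lies in [14, 17] — holds.
C5: theta + alpha = 20; 20 mod 5 = 0, not 4 — fails.
C6: 5 = 6*0 + 5, so 6 does not divide 5 — fails.
C7: alpha = 16, theta = 4; 16 ≥ 4 — holds.
C8: alpha + zeta = 16 + 5 = 21 — holds.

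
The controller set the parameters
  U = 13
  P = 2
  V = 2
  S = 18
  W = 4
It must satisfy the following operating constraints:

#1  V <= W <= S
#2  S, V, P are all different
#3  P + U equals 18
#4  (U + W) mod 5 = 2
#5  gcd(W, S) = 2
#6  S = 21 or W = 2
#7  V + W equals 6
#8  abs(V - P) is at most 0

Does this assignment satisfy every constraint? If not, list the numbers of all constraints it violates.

#1 values 2 <= 4 <= 18  ✔
#2 V = P = 2, not all different  ✘
#3 P + U = 2 + 13 = 15, not 18  ✘
#4 U + W = 17; 17 mod 5 = 2  ✔
#5 gcd(4, 18) = 2  ✔
#6 S = 18 ≠ 21 and W = 4 ≠ 2; both disjuncts false  ✘
#7 V + W = 2 + 4 = 6  ✔
#8 abs(2 - 2) = 0; 0 ≤ 0  ✔

Violated: 2, 3, and 6.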